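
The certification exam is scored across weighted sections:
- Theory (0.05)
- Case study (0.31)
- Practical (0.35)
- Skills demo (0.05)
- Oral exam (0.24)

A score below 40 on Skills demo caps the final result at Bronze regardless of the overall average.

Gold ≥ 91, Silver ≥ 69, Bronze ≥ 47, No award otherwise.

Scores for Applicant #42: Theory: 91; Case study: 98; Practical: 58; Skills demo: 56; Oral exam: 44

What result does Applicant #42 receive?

Bronze

Skills demo score 56 ≥ 40: minimum met.
Weighted total:
  Theory 91 × 0.05 = 4.55
  Case study 98 × 0.31 = 30.38
  Practical 58 × 0.35 = 20.3
  Skills demo 56 × 0.05 = 2.8
  Oral exam 44 × 0.24 = 10.56
Sum = 68.59
68.59 is ≥ 47 and < 69 → Bronze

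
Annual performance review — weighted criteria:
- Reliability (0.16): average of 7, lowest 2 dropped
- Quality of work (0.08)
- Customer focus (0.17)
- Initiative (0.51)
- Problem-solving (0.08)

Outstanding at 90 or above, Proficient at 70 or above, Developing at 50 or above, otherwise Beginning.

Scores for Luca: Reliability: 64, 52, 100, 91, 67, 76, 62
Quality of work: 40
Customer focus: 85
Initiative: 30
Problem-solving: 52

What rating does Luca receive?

Reliability: drop 52, 62 → average of remaining 5 = 398/5 = 79.6
Weighted total:
  Reliability 79.6 × 0.16 = 12.736
  Quality of work 40 × 0.08 = 3.2
  Customer focus 85 × 0.17 = 14.45
  Initiative 30 × 0.51 = 15.3
  Problem-solving 52 × 0.08 = 4.16
Sum = 49.846
49.846 < 50 → Beginning

Beginning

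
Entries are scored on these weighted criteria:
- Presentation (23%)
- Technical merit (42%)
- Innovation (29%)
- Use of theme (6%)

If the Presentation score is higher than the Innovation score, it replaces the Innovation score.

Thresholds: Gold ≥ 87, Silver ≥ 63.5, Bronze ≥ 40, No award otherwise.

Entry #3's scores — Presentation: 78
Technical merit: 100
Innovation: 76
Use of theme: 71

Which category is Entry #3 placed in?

Silver

Presentation (78) > Innovation (76), so Innovation counts as 78.
Weighted total:
  Presentation 78 × 0.23 = 17.94
  Technical merit 100 × 0.42 = 42
  Innovation 78 × 0.29 = 22.62
  Use of theme 71 × 0.06 = 4.26
Sum = 86.82
86.82 is ≥ 63.5 and < 87 → Silver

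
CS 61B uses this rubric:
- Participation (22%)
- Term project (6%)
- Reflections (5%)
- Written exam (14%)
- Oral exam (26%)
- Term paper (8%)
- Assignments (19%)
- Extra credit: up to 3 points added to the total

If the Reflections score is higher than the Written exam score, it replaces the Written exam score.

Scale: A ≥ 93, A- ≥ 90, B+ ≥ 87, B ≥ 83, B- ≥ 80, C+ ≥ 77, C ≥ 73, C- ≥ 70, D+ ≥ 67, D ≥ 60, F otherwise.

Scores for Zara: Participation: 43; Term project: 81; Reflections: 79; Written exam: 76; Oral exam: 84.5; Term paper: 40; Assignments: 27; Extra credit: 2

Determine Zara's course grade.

D

Reflections (79) > Written exam (76), so Written exam counts as 79.
Weighted total:
  Participation 43 × 0.22 = 9.46
  Term project 81 × 0.06 = 4.86
  Reflections 79 × 0.05 = 3.95
  Written exam 79 × 0.14 = 11.06
  Oral exam 84.5 × 0.26 = 21.97
  Term paper 40 × 0.08 = 3.2
  Assignments 27 × 0.19 = 5.13
Sum = 59.63
Extra credit: 59.63 + 2 = 61.63
61.63 is ≥ 60 and < 67 → D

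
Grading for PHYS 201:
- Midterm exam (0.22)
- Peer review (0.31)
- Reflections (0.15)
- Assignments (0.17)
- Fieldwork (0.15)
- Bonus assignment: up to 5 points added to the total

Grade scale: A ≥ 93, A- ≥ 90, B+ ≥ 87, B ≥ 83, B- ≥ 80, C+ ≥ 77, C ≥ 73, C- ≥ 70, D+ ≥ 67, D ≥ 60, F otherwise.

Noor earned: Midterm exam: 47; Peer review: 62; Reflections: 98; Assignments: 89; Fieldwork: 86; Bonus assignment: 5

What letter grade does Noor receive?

C+

Weighted total:
  Midterm exam 47 × 0.22 = 10.34
  Peer review 62 × 0.31 = 19.22
  Reflections 98 × 0.15 = 14.7
  Assignments 89 × 0.17 = 15.13
  Fieldwork 86 × 0.15 = 12.9
Sum = 72.29
Bonus assignment: 72.29 + 5 = 77.29
77.29 is ≥ 77 and < 80 → C+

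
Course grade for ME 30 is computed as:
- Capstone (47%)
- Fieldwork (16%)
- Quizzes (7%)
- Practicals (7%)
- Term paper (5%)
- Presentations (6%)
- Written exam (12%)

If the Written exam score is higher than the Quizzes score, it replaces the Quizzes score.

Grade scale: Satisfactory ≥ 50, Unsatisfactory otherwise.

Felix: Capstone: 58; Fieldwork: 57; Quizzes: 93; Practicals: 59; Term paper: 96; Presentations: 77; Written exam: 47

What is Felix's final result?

Written exam (47) ≤ Quizzes (93), so Quizzes stays at 93.
Weighted total:
  Capstone 58 × 0.47 = 27.26
  Fieldwork 57 × 0.16 = 9.12
  Quizzes 93 × 0.07 = 6.51
  Practicals 59 × 0.07 = 4.13
  Term paper 96 × 0.05 = 4.8
  Presentations 77 × 0.06 = 4.62
  Written exam 47 × 0.12 = 5.64
Sum = 62.08
62.08 ≥ 50 → Satisfactory

Satisfactory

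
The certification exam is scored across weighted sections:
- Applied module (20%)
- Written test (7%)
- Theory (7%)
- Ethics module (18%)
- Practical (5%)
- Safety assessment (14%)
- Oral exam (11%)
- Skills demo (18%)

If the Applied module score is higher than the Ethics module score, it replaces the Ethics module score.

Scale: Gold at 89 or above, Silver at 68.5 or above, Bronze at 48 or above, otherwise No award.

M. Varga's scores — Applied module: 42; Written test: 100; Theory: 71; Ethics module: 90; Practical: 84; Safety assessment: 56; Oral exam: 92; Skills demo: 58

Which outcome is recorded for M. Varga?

Applied module (42) ≤ Ethics module (90), so Ethics module stays at 90.
Weighted total:
  Applied module 42 × 0.2 = 8.4
  Written test 100 × 0.07 = 7
  Theory 71 × 0.07 = 4.97
  Ethics module 90 × 0.18 = 16.2
  Practical 84 × 0.05 = 4.2
  Safety assessment 56 × 0.14 = 7.84
  Oral exam 92 × 0.11 = 10.12
  Skills demo 58 × 0.18 = 10.44
Sum = 69.17
69.17 is ≥ 68.5 and < 89 → Silver

Silver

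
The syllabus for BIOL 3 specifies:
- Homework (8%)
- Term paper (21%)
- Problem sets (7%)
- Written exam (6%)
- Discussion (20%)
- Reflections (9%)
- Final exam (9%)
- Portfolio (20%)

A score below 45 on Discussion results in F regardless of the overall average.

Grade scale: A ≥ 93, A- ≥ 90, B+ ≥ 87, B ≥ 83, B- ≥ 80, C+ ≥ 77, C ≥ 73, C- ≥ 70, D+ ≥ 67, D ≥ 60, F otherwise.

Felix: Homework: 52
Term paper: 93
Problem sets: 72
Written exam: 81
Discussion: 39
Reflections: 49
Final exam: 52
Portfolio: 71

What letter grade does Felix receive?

F

Discussion score 39 < 45: minimum not met.
Weighted total:
  Homework 52 × 0.08 = 4.16
  Term paper 93 × 0.21 = 19.53
  Problem sets 72 × 0.07 = 5.04
  Written exam 81 × 0.06 = 4.86
  Discussion 39 × 0.2 = 7.8
  Reflections 49 × 0.09 = 4.41
  Final exam 52 × 0.09 = 4.68
  Portfolio 71 × 0.2 = 14.2
Sum = 64.68
Because the Discussion minimum was not met, the result is F.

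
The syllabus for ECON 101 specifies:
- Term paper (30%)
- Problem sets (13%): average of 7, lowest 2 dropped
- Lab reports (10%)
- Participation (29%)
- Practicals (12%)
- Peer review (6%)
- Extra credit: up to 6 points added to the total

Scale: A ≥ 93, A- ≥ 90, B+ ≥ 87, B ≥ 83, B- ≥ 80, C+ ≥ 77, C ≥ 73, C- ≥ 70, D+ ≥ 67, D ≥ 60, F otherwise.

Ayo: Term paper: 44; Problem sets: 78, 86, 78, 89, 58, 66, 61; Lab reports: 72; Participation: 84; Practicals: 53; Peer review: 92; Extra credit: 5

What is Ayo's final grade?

Problem sets: drop 58, 61 → average of remaining 5 = 397/5 = 79.4
Weighted total:
  Term paper 44 × 0.3 = 13.2
  Problem sets 79.4 × 0.13 = 10.322
  Lab reports 72 × 0.1 = 7.2
  Participation 84 × 0.29 = 24.36
  Practicals 53 × 0.12 = 6.36
  Peer review 92 × 0.06 = 5.52
Sum = 66.962
Extra credit: 66.962 + 5 = 71.962
71.962 is ≥ 70 and < 73 → C-

C-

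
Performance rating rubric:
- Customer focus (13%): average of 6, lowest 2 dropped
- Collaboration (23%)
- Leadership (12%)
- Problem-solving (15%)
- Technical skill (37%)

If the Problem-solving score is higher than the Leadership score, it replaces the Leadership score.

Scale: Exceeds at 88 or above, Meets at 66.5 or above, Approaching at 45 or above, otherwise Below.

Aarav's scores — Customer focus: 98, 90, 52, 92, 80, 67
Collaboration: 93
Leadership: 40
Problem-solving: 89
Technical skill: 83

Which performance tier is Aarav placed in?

Meets

Customer focus: drop 52, 67 → average of remaining 4 = 360/4 = 90
Problem-solving (89) > Leadership (40), so Leadership counts as 89.
Weighted total:
  Customer focus 90 × 0.13 = 11.7
  Collaboration 93 × 0.23 = 21.39
  Leadership 89 × 0.12 = 10.68
  Problem-solving 89 × 0.15 = 13.35
  Technical skill 83 × 0.37 = 30.71
Sum = 87.83
87.83 is ≥ 66.5 and < 88 → Meets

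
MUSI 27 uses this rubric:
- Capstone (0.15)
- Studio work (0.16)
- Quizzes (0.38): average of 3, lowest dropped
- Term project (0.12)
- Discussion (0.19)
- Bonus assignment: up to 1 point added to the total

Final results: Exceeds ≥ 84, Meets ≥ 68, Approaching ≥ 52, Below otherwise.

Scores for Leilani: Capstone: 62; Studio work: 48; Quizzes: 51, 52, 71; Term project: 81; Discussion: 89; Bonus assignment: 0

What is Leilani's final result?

Approaching

Quizzes: drop 51 → average of remaining 2 = 123/2 = 61.5
Weighted total:
  Capstone 62 × 0.15 = 9.3
  Studio work 48 × 0.16 = 7.68
  Quizzes 61.5 × 0.38 = 23.37
  Term project 81 × 0.12 = 9.72
  Discussion 89 × 0.19 = 16.91
Sum = 66.98
Bonus assignment: 66.98 + 0 = 66.98
66.98 is ≥ 52 and < 68 → Approaching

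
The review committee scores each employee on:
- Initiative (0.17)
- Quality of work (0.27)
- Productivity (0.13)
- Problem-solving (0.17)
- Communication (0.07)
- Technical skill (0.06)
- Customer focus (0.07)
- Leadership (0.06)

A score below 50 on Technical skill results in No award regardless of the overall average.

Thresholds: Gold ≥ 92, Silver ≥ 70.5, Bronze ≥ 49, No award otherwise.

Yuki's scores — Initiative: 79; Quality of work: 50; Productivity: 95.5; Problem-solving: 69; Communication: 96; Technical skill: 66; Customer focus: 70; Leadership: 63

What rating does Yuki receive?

Bronze

Technical skill score 66 ≥ 50: minimum met.
Weighted total:
  Initiative 79 × 0.17 = 13.43
  Quality of work 50 × 0.27 = 13.5
  Productivity 95.5 × 0.13 = 12.415
  Problem-solving 69 × 0.17 = 11.73
  Communication 96 × 0.07 = 6.72
  Technical skill 66 × 0.06 = 3.96
  Customer focus 70 × 0.07 = 4.9
  Leadership 63 × 0.06 = 3.78
Sum = 70.435
70.435 is ≥ 49 and < 70.5 → Bronze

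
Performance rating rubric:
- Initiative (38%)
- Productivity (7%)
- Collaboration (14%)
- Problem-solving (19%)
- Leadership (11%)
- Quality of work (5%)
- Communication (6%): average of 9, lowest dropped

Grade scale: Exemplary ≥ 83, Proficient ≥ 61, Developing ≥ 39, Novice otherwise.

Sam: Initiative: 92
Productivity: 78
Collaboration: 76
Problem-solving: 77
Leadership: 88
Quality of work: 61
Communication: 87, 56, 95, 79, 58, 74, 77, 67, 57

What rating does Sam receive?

Communication: drop 56 → average of remaining 8 = 594/8 = 74.25
Weighted total:
  Initiative 92 × 0.38 = 34.96
  Productivity 78 × 0.07 = 5.46
  Collaboration 76 × 0.14 = 10.64
  Problem-solving 77 × 0.19 = 14.63
  Leadership 88 × 0.11 = 9.68
  Quality of work 61 × 0.05 = 3.05
  Communication 74.25 × 0.06 = 4.455
Sum = 82.875
82.875 is ≥ 61 and < 83 → Proficient

Proficient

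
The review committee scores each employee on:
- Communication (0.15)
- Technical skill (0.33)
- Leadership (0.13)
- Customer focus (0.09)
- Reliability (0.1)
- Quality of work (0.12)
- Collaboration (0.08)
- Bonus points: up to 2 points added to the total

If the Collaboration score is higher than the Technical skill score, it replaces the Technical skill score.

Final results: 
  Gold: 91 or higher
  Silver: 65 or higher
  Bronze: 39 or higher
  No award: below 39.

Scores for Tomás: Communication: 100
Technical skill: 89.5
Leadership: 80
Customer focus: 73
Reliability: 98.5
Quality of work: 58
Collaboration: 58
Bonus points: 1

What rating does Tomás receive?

Silver

Collaboration (58) ≤ Technical skill (89.5), so Technical skill stays at 89.5.
Weighted total:
  Communication 100 × 0.15 = 15
  Technical skill 89.5 × 0.33 = 29.535
  Leadership 80 × 0.13 = 10.4
  Customer focus 73 × 0.09 = 6.57
  Reliability 98.5 × 0.1 = 9.85
  Quality of work 58 × 0.12 = 6.96
  Collaboration 58 × 0.08 = 4.64
Sum = 82.955
Bonus points: 82.955 + 1 = 83.955
83.955 is ≥ 65 and < 91 → Silver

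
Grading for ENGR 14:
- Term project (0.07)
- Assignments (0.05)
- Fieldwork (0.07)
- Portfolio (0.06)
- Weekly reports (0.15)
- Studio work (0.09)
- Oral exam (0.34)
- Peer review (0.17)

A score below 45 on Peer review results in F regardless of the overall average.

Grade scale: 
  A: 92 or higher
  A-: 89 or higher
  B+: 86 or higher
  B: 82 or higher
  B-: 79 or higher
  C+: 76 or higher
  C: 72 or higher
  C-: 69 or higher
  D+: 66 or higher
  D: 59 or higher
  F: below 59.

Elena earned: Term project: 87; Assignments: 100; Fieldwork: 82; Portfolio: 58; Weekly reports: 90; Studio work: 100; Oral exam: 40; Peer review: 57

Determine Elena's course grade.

D+

Peer review score 57 ≥ 45: minimum met.
Weighted total:
  Term project 87 × 0.07 = 6.09
  Assignments 100 × 0.05 = 5
  Fieldwork 82 × 0.07 = 5.74
  Portfolio 58 × 0.06 = 3.48
  Weekly reports 90 × 0.15 = 13.5
  Studio work 100 × 0.09 = 9
  Oral exam 40 × 0.34 = 13.6
  Peer review 57 × 0.17 = 9.69
Sum = 66.1
66.1 is ≥ 66 and < 69 → D+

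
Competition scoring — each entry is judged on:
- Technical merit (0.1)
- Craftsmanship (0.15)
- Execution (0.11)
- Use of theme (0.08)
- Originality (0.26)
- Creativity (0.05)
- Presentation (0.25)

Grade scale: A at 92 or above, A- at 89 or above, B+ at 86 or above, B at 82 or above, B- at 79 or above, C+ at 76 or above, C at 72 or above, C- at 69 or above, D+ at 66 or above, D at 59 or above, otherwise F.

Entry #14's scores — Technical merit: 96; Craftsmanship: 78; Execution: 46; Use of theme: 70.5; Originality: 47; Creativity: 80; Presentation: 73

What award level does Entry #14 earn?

Weighted total:
  Technical merit 96 × 0.1 = 9.6
  Craftsmanship 78 × 0.15 = 11.7
  Execution 46 × 0.11 = 5.06
  Use of theme 70.5 × 0.08 = 5.64
  Originality 47 × 0.26 = 12.22
  Creativity 80 × 0.05 = 4
  Presentation 73 × 0.25 = 18.25
Sum = 66.47
66.47 is ≥ 66 and < 69 → D+

D+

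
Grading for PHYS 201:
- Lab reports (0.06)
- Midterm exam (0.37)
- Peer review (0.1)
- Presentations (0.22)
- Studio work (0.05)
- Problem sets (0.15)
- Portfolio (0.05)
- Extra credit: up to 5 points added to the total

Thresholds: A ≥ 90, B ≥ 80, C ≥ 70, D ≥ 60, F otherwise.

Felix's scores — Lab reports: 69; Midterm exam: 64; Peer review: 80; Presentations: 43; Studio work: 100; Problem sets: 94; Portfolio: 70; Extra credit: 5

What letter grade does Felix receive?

C

Weighted total:
  Lab reports 69 × 0.06 = 4.14
  Midterm exam 64 × 0.37 = 23.68
  Peer review 80 × 0.1 = 8
  Presentations 43 × 0.22 = 9.46
  Studio work 100 × 0.05 = 5
  Problem sets 94 × 0.15 = 14.1
  Portfolio 70 × 0.05 = 3.5
Sum = 67.88
Extra credit: 67.88 + 5 = 72.88
72.88 is ≥ 70 and < 80 → C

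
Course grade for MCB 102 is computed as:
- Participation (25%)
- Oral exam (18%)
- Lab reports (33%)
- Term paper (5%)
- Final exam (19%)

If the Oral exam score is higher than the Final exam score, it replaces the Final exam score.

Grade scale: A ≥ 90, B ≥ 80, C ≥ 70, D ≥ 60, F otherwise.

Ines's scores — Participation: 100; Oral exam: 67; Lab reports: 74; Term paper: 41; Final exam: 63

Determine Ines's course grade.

C

Oral exam (67) > Final exam (63), so Final exam counts as 67.
Weighted total:
  Participation 100 × 0.25 = 25
  Oral exam 67 × 0.18 = 12.06
  Lab reports 74 × 0.33 = 24.42
  Term paper 41 × 0.05 = 2.05
  Final exam 67 × 0.19 = 12.73
Sum = 76.26
76.26 is ≥ 70 and < 80 → C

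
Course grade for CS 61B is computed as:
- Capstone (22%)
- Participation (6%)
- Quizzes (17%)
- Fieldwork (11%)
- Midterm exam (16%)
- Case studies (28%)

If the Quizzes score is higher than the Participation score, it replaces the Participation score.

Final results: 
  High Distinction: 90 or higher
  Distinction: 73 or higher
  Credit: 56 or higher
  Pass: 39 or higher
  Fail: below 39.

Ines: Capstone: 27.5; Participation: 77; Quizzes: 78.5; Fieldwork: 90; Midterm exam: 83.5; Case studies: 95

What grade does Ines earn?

Quizzes (78.5) > Participation (77), so Participation counts as 78.5.
Weighted total:
  Capstone 27.5 × 0.22 = 6.05
  Participation 78.5 × 0.06 = 4.71
  Quizzes 78.5 × 0.17 = 13.345
  Fieldwork 90 × 0.11 = 9.9
  Midterm exam 83.5 × 0.16 = 13.36
  Case studies 95 × 0.28 = 26.6
Sum = 73.965
73.965 is ≥ 73 and < 90 → Distinction

Distinction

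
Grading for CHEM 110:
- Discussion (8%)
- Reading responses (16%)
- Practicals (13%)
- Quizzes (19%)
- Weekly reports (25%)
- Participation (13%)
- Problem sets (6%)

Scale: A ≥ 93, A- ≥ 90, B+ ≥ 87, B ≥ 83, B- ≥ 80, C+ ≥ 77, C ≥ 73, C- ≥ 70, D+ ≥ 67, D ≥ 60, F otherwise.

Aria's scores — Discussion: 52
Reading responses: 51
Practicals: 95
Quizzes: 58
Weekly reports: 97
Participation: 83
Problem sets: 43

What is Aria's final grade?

Weighted total:
  Discussion 52 × 0.08 = 4.16
  Reading responses 51 × 0.16 = 8.16
  Practicals 95 × 0.13 = 12.35
  Quizzes 58 × 0.19 = 11.02
  Weekly reports 97 × 0.25 = 24.25
  Participation 83 × 0.13 = 10.79
  Problem sets 43 × 0.06 = 2.58
Sum = 73.31
73.31 is ≥ 73 and < 77 → C

C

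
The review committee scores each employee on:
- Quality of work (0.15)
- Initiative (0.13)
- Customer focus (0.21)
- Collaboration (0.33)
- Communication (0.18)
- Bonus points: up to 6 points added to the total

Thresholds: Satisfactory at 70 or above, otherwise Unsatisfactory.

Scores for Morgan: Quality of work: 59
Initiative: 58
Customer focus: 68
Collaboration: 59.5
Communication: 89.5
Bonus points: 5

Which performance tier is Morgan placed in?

Weighted total:
  Quality of work 59 × 0.15 = 8.85
  Initiative 58 × 0.13 = 7.54
  Customer focus 68 × 0.21 = 14.28
  Collaboration 59.5 × 0.33 = 19.635
  Communication 89.5 × 0.18 = 16.11
Sum = 66.415
Bonus points: 66.415 + 5 = 71.415
71.415 ≥ 70 → Satisfactory

Satisfactory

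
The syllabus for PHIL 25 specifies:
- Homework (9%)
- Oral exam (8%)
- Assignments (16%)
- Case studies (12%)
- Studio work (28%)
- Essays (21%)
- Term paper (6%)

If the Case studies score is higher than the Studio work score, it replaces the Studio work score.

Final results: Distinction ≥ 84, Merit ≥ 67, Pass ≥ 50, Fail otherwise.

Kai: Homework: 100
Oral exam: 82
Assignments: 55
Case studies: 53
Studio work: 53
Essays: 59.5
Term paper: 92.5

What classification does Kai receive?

Case studies (53) ≤ Studio work (53), so Studio work stays at 53.
Weighted total:
  Homework 100 × 0.09 = 9
  Oral exam 82 × 0.08 = 6.56
  Assignments 55 × 0.16 = 8.8
  Case studies 53 × 0.12 = 6.36
  Studio work 53 × 0.28 = 14.84
  Essays 59.5 × 0.21 = 12.495
  Term paper 92.5 × 0.06 = 5.55
Sum = 63.605
63.605 is ≥ 50 and < 67 → Pass

Pass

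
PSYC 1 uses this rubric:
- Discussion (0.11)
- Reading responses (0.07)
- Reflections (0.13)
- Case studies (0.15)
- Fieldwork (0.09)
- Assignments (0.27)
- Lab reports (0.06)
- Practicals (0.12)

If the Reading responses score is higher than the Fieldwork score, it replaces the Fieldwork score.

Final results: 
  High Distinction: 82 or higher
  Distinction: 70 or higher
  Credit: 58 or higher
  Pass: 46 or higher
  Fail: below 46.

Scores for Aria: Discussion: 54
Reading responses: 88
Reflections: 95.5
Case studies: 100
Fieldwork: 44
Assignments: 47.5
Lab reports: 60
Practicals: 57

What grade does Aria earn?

Reading responses (88) > Fieldwork (44), so Fieldwork counts as 88.
Weighted total:
  Discussion 54 × 0.11 = 5.94
  Reading responses 88 × 0.07 = 6.16
  Reflections 95.5 × 0.13 = 12.415
  Case studies 100 × 0.15 = 15
  Fieldwork 88 × 0.09 = 7.92
  Assignments 47.5 × 0.27 = 12.825
  Lab reports 60 × 0.06 = 3.6
  Practicals 57 × 0.12 = 6.84
Sum = 70.7
70.7 is ≥ 70 and < 82 → Distinction

Distinction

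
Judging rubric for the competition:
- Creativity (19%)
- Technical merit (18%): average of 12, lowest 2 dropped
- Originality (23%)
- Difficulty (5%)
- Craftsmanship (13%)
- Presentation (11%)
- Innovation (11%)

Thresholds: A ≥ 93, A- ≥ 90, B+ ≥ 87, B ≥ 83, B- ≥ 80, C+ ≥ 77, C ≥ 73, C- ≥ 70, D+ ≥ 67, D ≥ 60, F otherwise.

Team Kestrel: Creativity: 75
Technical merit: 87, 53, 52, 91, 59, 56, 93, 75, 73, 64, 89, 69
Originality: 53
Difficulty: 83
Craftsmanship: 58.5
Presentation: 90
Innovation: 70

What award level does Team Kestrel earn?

D+

Technical merit: drop 52, 53 → average of remaining 10 = 756/10 = 75.6
Weighted total:
  Creativity 75 × 0.19 = 14.25
  Technical merit 75.6 × 0.18 = 13.608
  Originality 53 × 0.23 = 12.19
  Difficulty 83 × 0.05 = 4.15
  Craftsmanship 58.5 × 0.13 = 7.605
  Presentation 90 × 0.11 = 9.9
  Innovation 70 × 0.11 = 7.7
Sum = 69.403
69.403 is ≥ 67 and < 70 → D+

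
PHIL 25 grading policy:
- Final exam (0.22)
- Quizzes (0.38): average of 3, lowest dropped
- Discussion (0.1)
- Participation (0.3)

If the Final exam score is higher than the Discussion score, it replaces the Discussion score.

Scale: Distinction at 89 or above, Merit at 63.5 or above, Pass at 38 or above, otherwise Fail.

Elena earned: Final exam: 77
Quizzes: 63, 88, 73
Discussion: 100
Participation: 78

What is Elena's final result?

Quizzes: drop 63 → average of remaining 2 = 161/2 = 80.5
Final exam (77) ≤ Discussion (100), so Discussion stays at 100.
Weighted total:
  Final exam 77 × 0.22 = 16.94
  Quizzes 80.5 × 0.38 = 30.59
  Discussion 100 × 0.1 = 10
  Participation 78 × 0.3 = 23.4
Sum = 80.93
80.93 is ≥ 63.5 and < 89 → Merit

Merit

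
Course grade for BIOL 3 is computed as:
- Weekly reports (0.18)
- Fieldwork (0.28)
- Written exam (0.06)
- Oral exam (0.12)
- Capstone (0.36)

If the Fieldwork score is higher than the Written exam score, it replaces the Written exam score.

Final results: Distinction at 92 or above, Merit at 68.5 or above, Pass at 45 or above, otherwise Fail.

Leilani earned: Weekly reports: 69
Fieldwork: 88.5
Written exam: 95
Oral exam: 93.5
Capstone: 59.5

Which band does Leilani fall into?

Fieldwork (88.5) ≤ Written exam (95), so Written exam stays at 95.
Weighted total:
  Weekly reports 69 × 0.18 = 12.42
  Fieldwork 88.5 × 0.28 = 24.78
  Written exam 95 × 0.06 = 5.7
  Oral exam 93.5 × 0.12 = 11.22
  Capstone 59.5 × 0.36 = 21.42
Sum = 75.54
75.54 is ≥ 68.5 and < 92 → Merit

Merit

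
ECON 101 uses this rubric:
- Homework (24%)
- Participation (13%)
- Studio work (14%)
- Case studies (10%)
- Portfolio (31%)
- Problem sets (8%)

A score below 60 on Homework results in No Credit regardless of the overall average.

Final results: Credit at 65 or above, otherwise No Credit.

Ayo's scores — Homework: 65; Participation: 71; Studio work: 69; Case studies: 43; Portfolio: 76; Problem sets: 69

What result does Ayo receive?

Homework score 65 ≥ 60: minimum met.
Weighted total:
  Homework 65 × 0.24 = 15.6
  Participation 71 × 0.13 = 9.23
  Studio work 69 × 0.14 = 9.66
  Case studies 43 × 0.1 = 4.3
  Portfolio 76 × 0.31 = 23.56
  Problem sets 69 × 0.08 = 5.52
Sum = 67.87
67.87 ≥ 65 → Credit

Credit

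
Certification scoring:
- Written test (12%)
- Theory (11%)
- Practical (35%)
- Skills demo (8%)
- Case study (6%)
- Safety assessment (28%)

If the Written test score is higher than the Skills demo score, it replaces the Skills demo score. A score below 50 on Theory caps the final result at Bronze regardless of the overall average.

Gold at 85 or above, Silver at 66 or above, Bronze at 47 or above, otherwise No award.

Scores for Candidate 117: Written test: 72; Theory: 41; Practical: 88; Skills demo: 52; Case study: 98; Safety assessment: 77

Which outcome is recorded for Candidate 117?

Bronze

Written test (72) > Skills demo (52), so Skills demo counts as 72.
Theory score 41 < 50: minimum not met.
Weighted total:
  Written test 72 × 0.12 = 8.64
  Theory 41 × 0.11 = 4.51
  Practical 88 × 0.35 = 30.8
  Skills demo 72 × 0.08 = 5.76
  Case study 98 × 0.06 = 5.88
  Safety assessment 77 × 0.28 = 21.56
Sum = 77.15
77.15 would be Silver; cap at Bronze applies → Bronze.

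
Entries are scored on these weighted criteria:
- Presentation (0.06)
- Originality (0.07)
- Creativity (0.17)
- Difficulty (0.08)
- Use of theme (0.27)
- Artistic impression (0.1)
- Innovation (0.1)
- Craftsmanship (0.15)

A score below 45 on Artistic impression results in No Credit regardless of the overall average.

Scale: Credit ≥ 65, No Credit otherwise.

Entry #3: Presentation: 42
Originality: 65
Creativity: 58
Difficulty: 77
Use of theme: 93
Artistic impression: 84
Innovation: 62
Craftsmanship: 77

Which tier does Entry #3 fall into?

Artistic impression score 84 ≥ 45: minimum met.
Weighted total:
  Presentation 42 × 0.06 = 2.52
  Originality 65 × 0.07 = 4.55
  Creativity 58 × 0.17 = 9.86
  Difficulty 77 × 0.08 = 6.16
  Use of theme 93 × 0.27 = 25.11
  Artistic impression 84 × 0.1 = 8.4
  Innovation 62 × 0.1 = 6.2
  Craftsmanship 77 × 0.15 = 11.55
Sum = 74.35
74.35 ≥ 65 → Credit

Credit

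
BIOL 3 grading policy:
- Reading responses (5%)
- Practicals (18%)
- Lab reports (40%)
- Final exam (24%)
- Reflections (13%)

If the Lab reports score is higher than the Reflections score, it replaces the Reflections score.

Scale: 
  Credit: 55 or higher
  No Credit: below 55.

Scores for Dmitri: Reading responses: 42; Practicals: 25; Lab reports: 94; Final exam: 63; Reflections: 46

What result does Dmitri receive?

Credit

Lab reports (94) > Reflections (46), so Reflections counts as 94.
Weighted total:
  Reading responses 42 × 0.05 = 2.1
  Practicals 25 × 0.18 = 4.5
  Lab reports 94 × 0.4 = 37.6
  Final exam 63 × 0.24 = 15.12
  Reflections 94 × 0.13 = 12.22
Sum = 71.54
71.54 ≥ 55 → Credit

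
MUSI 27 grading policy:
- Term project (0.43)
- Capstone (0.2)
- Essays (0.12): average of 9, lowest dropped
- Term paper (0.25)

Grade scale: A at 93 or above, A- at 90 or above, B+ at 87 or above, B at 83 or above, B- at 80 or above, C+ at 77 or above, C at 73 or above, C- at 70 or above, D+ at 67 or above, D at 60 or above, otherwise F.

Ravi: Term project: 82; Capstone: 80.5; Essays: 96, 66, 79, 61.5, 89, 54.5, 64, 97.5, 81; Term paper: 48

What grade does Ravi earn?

Essays: drop 54.5 → average of remaining 8 = 634/8 = 79.25
Weighted total:
  Term project 82 × 0.43 = 35.26
  Capstone 80.5 × 0.2 = 16.1
  Essays 79.25 × 0.12 = 9.51
  Term paper 48 × 0.25 = 12
Sum = 72.87
72.87 is ≥ 70 and < 73 → C-

C-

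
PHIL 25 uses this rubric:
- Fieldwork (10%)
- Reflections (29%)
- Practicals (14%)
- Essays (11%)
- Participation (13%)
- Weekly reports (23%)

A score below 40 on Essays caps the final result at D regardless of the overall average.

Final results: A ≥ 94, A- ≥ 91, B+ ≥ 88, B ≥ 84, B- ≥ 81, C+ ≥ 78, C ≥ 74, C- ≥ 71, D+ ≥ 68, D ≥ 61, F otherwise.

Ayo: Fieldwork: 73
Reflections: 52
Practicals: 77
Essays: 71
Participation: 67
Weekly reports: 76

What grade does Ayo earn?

D

Essays score 71 ≥ 40: minimum met.
Weighted total:
  Fieldwork 73 × 0.1 = 7.3
  Reflections 52 × 0.29 = 15.08
  Practicals 77 × 0.14 = 10.78
  Essays 71 × 0.11 = 7.81
  Participation 67 × 0.13 = 8.71
  Weekly reports 76 × 0.23 = 17.48
Sum = 67.16
67.16 is ≥ 61 and < 68 → D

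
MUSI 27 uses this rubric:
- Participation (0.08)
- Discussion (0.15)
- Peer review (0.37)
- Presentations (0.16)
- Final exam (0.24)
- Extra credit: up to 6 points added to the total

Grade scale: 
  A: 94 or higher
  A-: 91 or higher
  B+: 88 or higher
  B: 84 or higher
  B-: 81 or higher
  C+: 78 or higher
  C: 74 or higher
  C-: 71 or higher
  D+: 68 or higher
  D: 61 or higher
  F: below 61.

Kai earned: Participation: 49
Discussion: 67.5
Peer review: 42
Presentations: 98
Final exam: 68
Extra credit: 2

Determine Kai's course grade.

D

Weighted total:
  Participation 49 × 0.08 = 3.92
  Discussion 67.5 × 0.15 = 10.125
  Peer review 42 × 0.37 = 15.54
  Presentations 98 × 0.16 = 15.68
  Final exam 68 × 0.24 = 16.32
Sum = 61.585
Extra credit: 61.585 + 2 = 63.585
63.585 is ≥ 61 and < 68 → D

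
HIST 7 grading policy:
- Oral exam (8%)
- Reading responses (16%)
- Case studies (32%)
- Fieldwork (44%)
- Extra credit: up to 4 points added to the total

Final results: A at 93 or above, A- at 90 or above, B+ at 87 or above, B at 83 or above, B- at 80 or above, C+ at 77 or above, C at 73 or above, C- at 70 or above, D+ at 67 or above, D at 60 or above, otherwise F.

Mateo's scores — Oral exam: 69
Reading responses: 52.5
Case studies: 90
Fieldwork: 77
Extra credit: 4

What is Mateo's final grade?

Weighted total:
  Oral exam 69 × 0.08 = 5.52
  Reading responses 52.5 × 0.16 = 8.4
  Case studies 90 × 0.32 = 28.8
  Fieldwork 77 × 0.44 = 33.88
Sum = 76.6
Extra credit: 76.6 + 4 = 80.6
80.6 is ≥ 80 and < 83 → B-

B-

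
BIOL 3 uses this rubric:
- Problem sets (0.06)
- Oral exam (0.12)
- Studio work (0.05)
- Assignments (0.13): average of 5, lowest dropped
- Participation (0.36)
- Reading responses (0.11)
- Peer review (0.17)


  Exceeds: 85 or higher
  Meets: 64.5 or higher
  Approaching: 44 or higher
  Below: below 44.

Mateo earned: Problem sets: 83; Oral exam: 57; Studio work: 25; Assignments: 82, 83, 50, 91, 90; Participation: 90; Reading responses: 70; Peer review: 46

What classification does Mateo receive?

Meets

Assignments: drop 50 → average of remaining 4 = 346/4 = 86.5
Weighted total:
  Problem sets 83 × 0.06 = 4.98
  Oral exam 57 × 0.12 = 6.84
  Studio work 25 × 0.05 = 1.25
  Assignments 86.5 × 0.13 = 11.245
  Participation 90 × 0.36 = 32.4
  Reading responses 70 × 0.11 = 7.7
  Peer review 46 × 0.17 = 7.82
Sum = 72.235
72.235 is ≥ 64.5 and < 85 → Meets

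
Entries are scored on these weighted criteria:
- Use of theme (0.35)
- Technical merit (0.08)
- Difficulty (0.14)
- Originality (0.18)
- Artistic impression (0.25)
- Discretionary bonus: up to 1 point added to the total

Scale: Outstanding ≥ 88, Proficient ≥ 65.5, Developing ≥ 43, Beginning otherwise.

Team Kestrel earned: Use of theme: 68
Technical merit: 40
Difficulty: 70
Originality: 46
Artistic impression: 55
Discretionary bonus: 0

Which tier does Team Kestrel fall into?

Developing

Weighted total:
  Use of theme 68 × 0.35 = 23.8
  Technical merit 40 × 0.08 = 3.2
  Difficulty 70 × 0.14 = 9.8
  Originality 46 × 0.18 = 8.28
  Artistic impression 55 × 0.25 = 13.75
Sum = 58.83
Discretionary bonus: 58.83 + 0 = 58.83
58.83 is ≥ 43 and < 65.5 → Developing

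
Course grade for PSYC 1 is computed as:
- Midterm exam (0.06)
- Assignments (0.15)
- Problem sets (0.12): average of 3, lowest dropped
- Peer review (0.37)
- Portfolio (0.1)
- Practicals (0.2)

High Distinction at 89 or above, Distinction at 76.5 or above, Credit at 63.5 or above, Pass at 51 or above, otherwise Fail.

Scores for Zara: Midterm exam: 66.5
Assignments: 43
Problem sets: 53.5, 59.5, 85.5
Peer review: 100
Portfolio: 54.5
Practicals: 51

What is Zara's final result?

Problem sets: drop 53.5 → average of remaining 2 = 145/2 = 72.5
Weighted total:
  Midterm exam 66.5 × 0.06 = 3.99
  Assignments 43 × 0.15 = 6.45
  Problem sets 72.5 × 0.12 = 8.7
  Peer review 100 × 0.37 = 37
  Portfolio 54.5 × 0.1 = 5.45
  Practicals 51 × 0.2 = 10.2
Sum = 71.79
71.79 is ≥ 63.5 and < 76.5 → Credit

Credit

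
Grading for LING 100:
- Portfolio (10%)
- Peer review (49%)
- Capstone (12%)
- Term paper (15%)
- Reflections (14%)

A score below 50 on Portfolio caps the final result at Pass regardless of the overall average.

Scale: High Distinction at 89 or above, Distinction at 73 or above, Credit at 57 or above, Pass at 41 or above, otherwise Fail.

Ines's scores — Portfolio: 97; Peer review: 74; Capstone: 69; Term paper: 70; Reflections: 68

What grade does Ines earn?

Distinction

Portfolio score 97 ≥ 50: minimum met.
Weighted total:
  Portfolio 97 × 0.1 = 9.7
  Peer review 74 × 0.49 = 36.26
  Capstone 69 × 0.12 = 8.28
  Term paper 70 × 0.15 = 10.5
  Reflections 68 × 0.14 = 9.52
Sum = 74.26
74.26 is ≥ 73 and < 89 → Distinction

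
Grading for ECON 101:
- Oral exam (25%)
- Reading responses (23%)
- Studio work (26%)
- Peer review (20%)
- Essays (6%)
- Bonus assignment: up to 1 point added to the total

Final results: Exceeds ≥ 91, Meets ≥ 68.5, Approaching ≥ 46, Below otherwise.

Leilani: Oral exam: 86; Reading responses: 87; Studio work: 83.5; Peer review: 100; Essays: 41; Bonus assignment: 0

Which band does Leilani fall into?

Weighted total:
  Oral exam 86 × 0.25 = 21.5
  Reading responses 87 × 0.23 = 20.01
  Studio work 83.5 × 0.26 = 21.71
  Peer review 100 × 0.2 = 20
  Essays 41 × 0.06 = 2.46
Sum = 85.68
Bonus assignment: 85.68 + 0 = 85.68
85.68 is ≥ 68.5 and < 91 → Meets

Meets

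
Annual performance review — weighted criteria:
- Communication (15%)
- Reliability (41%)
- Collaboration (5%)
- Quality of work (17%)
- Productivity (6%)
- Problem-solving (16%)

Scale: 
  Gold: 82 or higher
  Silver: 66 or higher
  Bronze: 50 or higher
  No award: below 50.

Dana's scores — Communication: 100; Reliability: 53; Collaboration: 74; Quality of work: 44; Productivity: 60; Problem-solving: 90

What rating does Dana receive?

Bronze

Weighted total:
  Communication 100 × 0.15 = 15
  Reliability 53 × 0.41 = 21.73
  Collaboration 74 × 0.05 = 3.7
  Quality of work 44 × 0.17 = 7.48
  Productivity 60 × 0.06 = 3.6
  Problem-solving 90 × 0.16 = 14.4
Sum = 65.91
65.91 is ≥ 50 and < 66 → Bronze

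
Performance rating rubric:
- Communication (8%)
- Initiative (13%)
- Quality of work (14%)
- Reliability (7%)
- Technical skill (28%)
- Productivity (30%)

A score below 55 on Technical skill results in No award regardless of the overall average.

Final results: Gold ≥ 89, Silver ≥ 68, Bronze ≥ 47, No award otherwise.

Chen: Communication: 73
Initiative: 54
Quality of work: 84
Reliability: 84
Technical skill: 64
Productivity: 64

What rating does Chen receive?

Technical skill score 64 ≥ 55: minimum met.
Weighted total:
  Communication 73 × 0.08 = 5.84
  Initiative 54 × 0.13 = 7.02
  Quality of work 84 × 0.14 = 11.76
  Reliability 84 × 0.07 = 5.88
  Technical skill 64 × 0.28 = 17.92
  Productivity 64 × 0.3 = 19.2
Sum = 67.62
67.62 is ≥ 47 and < 68 → Bronze

Bronze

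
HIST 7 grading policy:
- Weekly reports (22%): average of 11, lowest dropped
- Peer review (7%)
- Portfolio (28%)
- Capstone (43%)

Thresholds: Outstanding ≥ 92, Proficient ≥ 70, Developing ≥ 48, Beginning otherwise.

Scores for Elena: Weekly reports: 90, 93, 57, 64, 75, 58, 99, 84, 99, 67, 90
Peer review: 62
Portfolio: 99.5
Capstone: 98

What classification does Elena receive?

Outstanding

Weekly reports: drop 57 → average of remaining 10 = 819/10 = 81.9
Weighted total:
  Weekly reports 81.9 × 0.22 = 18.018
  Peer review 62 × 0.07 = 4.34
  Portfolio 99.5 × 0.28 = 27.86
  Capstone 98 × 0.43 = 42.14
Sum = 92.358
92.358 ≥ 92 → Outstanding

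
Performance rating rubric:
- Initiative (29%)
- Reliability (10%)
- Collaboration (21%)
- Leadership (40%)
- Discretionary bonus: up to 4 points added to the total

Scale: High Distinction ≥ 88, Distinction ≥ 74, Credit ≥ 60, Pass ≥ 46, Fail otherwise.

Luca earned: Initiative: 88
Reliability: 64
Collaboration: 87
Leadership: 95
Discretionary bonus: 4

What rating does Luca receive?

High Distinction

Weighted total:
  Initiative 88 × 0.29 = 25.52
  Reliability 64 × 0.1 = 6.4
  Collaboration 87 × 0.21 = 18.27
  Leadership 95 × 0.4 = 38
Sum = 88.19
Discretionary bonus: 88.19 + 4 = 92.19
92.19 ≥ 88 → High Distinction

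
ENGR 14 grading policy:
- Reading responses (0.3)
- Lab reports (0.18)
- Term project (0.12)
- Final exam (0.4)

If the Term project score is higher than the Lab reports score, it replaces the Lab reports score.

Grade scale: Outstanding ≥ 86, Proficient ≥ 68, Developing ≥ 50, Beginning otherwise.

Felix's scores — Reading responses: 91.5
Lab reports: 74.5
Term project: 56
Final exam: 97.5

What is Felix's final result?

Term project (56) ≤ Lab reports (74.5), so Lab reports stays at 74.5.
Weighted total:
  Reading responses 91.5 × 0.3 = 27.45
  Lab reports 74.5 × 0.18 = 13.41
  Term project 56 × 0.12 = 6.72
  Final exam 97.5 × 0.4 = 39
Sum = 86.58
86.58 ≥ 86 → Outstanding

Outstanding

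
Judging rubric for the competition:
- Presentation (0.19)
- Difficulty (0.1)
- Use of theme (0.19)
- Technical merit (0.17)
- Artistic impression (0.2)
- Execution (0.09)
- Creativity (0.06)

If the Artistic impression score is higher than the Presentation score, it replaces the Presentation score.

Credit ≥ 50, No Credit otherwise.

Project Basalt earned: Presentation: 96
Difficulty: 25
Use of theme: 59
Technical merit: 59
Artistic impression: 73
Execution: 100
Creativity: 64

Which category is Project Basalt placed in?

Credit

Artistic impression (73) ≤ Presentation (96), so Presentation stays at 96.
Weighted total:
  Presentation 96 × 0.19 = 18.24
  Difficulty 25 × 0.1 = 2.5
  Use of theme 59 × 0.19 = 11.21
  Technical merit 59 × 0.17 = 10.03
  Artistic impression 73 × 0.2 = 14.6
  Execution 100 × 0.09 = 9
  Creativity 64 × 0.06 = 3.84
Sum = 69.42
69.42 ≥ 50 → Credit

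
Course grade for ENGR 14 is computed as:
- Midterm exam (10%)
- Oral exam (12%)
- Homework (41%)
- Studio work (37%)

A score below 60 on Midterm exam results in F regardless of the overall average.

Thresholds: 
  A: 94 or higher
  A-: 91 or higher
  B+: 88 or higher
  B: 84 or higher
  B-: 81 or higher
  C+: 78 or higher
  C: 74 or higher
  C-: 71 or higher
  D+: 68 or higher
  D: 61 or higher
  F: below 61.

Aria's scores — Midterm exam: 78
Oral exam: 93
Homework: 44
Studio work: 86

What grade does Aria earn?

D+

Midterm exam score 78 ≥ 60: minimum met.
Weighted total:
  Midterm exam 78 × 0.1 = 7.8
  Oral exam 93 × 0.12 = 11.16
  Homework 44 × 0.41 = 18.04
  Studio work 86 × 0.37 = 31.82
Sum = 68.82
68.82 is ≥ 68 and < 71 → D+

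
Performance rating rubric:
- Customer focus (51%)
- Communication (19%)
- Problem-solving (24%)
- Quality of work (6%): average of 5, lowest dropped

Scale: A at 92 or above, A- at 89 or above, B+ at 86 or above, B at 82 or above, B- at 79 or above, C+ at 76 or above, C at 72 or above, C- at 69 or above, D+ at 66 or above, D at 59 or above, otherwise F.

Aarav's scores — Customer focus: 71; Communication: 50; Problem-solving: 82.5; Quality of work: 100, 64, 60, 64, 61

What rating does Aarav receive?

C-

Quality of work: drop 60 → average of remaining 4 = 289/4 = 72.25
Weighted total:
  Customer focus 71 × 0.51 = 36.21
  Communication 50 × 0.19 = 9.5
  Problem-solving 82.5 × 0.24 = 19.8
  Quality of work 72.25 × 0.06 = 4.335
Sum = 69.845
69.845 is ≥ 69 and < 72 → C-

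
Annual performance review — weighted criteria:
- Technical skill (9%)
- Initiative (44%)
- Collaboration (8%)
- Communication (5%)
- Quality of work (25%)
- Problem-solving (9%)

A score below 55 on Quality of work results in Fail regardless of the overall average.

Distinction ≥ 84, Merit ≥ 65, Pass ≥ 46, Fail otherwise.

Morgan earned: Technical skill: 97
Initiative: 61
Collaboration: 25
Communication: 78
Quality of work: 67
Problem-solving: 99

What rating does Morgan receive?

Quality of work score 67 ≥ 55: minimum met.
Weighted total:
  Technical skill 97 × 0.09 = 8.73
  Initiative 61 × 0.44 = 26.84
  Collaboration 25 × 0.08 = 2
  Communication 78 × 0.05 = 3.9
  Quality of work 67 × 0.25 = 16.75
  Problem-solving 99 × 0.09 = 8.91
Sum = 67.13
67.13 is ≥ 65 and < 84 → Merit

Merit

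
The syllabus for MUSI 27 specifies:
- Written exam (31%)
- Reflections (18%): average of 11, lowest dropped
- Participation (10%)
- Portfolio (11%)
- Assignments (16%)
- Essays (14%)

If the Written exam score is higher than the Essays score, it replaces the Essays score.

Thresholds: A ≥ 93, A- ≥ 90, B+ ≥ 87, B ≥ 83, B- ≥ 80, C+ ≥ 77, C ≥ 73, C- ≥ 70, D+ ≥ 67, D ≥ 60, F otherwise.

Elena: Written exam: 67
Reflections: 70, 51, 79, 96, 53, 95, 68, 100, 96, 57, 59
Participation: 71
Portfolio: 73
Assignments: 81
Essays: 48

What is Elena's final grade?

C-

Reflections: drop 51 → average of remaining 10 = 773/10 = 77.3
Written exam (67) > Essays (48), so Essays counts as 67.
Weighted total:
  Written exam 67 × 0.31 = 20.77
  Reflections 77.3 × 0.18 = 13.914
  Participation 71 × 0.1 = 7.1
  Portfolio 73 × 0.11 = 8.03
  Assignments 81 × 0.16 = 12.96
  Essays 67 × 0.14 = 9.38
Sum = 72.154
72.154 is ≥ 70 and < 73 → C-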